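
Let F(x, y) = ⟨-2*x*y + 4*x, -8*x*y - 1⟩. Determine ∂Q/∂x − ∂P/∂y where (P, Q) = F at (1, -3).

∂F₂/∂x = -8*y
∂F₁/∂y = -2*x
Scalar curl = 2*x - 8*y
At (1, -3): 26.

26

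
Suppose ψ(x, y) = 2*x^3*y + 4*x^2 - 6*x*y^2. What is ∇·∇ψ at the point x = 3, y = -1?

-64

∂²ψ/∂x² = 4*(3*x*y + 2)
∂²ψ/∂y² = -12*x
∇²ψ = 12*x*y - 12*x + 8
At (3, -1): -64.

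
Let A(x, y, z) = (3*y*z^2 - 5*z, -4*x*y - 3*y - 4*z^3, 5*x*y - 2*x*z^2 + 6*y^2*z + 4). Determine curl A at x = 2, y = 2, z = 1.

(46, -1, -11)

(∇×A)₁ = ∂A₃/∂y − ∂A₂/∂z = 5*x + 12*y*z + 12*z^2
(∇×A)₂ = ∂A₁/∂z − ∂A₃/∂x = 6*y*z - 5*y + 2*z^2 - 5
(∇×A)₃ = ∂A₂/∂x − ∂A₁/∂y = -4*y - 3*z^2
∇×A = (5*x + 12*y*z + 12*z^2, 6*y*z - 5*y + 2*z^2 - 5, -4*y - 3*z^2)
At (2, 2, 1): (46, -1, -11).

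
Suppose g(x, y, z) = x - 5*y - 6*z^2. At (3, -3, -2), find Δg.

∂²g/∂x² = 0
∂²g/∂y² = 0
∂²g/∂z² = -12
∇²g = -12
At (3, -3, -2): -12.

-12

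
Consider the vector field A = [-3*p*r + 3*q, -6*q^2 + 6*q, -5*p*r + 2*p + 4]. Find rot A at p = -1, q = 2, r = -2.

(0, -9, -3)

(∇×A)₁ = ∂A₃/∂q − ∂A₂/∂r = 0
(∇×A)₂ = ∂A₁/∂r − ∂A₃/∂p = -3*p + 5*r - 2
(∇×A)₃ = ∂A₂/∂p − ∂A₁/∂q = -3
∇×A = (0, -3*p + 5*r - 2, -3)
At (-1, 2, -2): (0, -9, -3).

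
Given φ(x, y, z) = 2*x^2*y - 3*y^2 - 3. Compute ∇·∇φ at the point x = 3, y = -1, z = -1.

-10

∂²φ/∂x² = 4*y
∂²φ/∂y² = -6
∂²φ/∂z² = 0
∇²φ = 4*y - 6
At (3, -1, -1): -10.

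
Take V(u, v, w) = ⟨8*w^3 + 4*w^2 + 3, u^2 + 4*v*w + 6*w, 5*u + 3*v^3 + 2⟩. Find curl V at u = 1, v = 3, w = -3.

(∇×V)₁ = ∂V₃/∂v − ∂V₂/∂w = 9*v^2 - 4*v - 6
(∇×V)₂ = ∂V₁/∂w − ∂V₃/∂u = 24*w^2 + 8*w - 5
(∇×V)₃ = ∂V₂/∂u − ∂V₁/∂v = 2*u
∇×V = (9*v^2 - 4*v - 6, 24*w^2 + 8*w - 5, 2*u)
At (1, 3, -3): (63, 187, 2).

(63, 187, 2)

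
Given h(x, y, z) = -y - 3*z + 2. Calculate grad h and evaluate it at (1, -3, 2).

(0, -1, -3)

∂h/∂x = 0
∂h/∂y = -1
∂h/∂z = -3
∇h = (0, -1, -3)
At (1, -3, 2): (0, -1, -3).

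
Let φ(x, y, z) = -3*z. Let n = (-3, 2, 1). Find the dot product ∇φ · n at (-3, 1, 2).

-3

∂φ/∂x = 0
∂φ/∂y = 0
∂φ/∂z = -3
∇φ at (-3, 1, 2) = (0, 0, -3)
∇φ · n = (0)(-3) + (0)(2) + (-3)(1) = -3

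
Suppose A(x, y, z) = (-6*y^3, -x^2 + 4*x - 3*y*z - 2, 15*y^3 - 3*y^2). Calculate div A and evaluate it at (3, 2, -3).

9

∂A₁/∂x = 0
∂A₂/∂y = -3*z
∂A₃/∂z = 0
∇·A = -3*z
At (3, 2, -3): 9.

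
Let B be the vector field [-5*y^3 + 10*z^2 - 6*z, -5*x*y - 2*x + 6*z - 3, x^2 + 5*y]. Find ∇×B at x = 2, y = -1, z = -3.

(∇×B)₁ = ∂B₃/∂y − ∂B₂/∂z = -1
(∇×B)₂ = ∂B₁/∂z − ∂B₃/∂x = -2*x + 20*z - 6
(∇×B)₃ = ∂B₂/∂x − ∂B₁/∂y = 15*y^2 - 5*y - 2
∇×B = (-1, -2*x + 20*z - 6, 15*y^2 - 5*y - 2)
At (2, -1, -3): (-1, -70, 18).

(-1, -70, 18)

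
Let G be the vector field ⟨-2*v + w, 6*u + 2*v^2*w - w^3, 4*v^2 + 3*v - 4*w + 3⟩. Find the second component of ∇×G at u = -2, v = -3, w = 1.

1

(∇×G)_2 = ∂G₁/∂w − ∂G₃/∂u
= 1 − (0)
= 1
At (-2, -3, 1): 1.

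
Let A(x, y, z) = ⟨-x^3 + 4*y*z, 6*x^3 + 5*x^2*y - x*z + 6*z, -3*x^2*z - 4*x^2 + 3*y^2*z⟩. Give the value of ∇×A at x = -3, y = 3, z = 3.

(45, -66, 57)

(∇×A)₁ = ∂A₃/∂y − ∂A₂/∂z = x + 6*y*z - 6
(∇×A)₂ = ∂A₁/∂z − ∂A₃/∂x = 6*x*z + 8*x + 4*y
(∇×A)₃ = ∂A₂/∂x − ∂A₁/∂y = 18*x^2 + 10*x*y - 5*z
∇×A = (x + 6*y*z - 6, 6*x*z + 8*x + 4*y, 18*x^2 + 10*x*y - 5*z)
At (-3, 3, 3): (45, -66, 57).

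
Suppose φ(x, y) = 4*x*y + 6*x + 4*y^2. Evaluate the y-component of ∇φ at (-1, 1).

4

(∇φ)_2 = ∂φ/∂y = 4*x + 8*y
At (-1, 1): 4.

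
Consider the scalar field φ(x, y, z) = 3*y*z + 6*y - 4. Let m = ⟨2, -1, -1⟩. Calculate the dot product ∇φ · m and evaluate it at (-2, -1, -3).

6

∂φ/∂x = 0
∂φ/∂y = 3*z + 6
∂φ/∂z = 3*y
∇φ at (-2, -1, -3) = (0, -3, -3)
∇φ · m = (0)(2) + (-3)(-1) + (-3)(-1) = 6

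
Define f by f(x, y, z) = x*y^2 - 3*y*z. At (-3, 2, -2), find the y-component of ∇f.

(∇f)_2 = ∂f/∂y = 2*x*y - 3*z
At (-3, 2, -2): -6.

-6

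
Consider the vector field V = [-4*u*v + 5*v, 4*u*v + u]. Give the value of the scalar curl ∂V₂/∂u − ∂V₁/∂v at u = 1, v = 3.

∂V₂/∂u = 4*v + 1
∂V₁/∂v = -4*u + 5
Scalar curl = 4*u + 4*v - 4
At (1, 3): 12.

12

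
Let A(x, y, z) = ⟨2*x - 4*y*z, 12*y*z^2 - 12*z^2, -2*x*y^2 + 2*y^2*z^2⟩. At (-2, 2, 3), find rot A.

(∇×A)₁ = ∂A₃/∂y − ∂A₂/∂z = -4*x*y + 4*y*z^2 - 24*y*z + 24*z
(∇×A)₂ = ∂A₁/∂z − ∂A₃/∂x = 2*y^2 - 4*y
(∇×A)₃ = ∂A₂/∂x − ∂A₁/∂y = 4*z
∇×A = (-4*x*y + 4*y*z^2 - 24*y*z + 24*z, 2*y^2 - 4*y, 4*z)
At (-2, 2, 3): (16, 0, 12).

(16, 0, 12)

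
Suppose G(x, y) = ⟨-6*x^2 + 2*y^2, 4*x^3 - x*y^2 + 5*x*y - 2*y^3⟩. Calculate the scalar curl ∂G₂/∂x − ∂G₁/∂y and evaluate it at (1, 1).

∂G₂/∂x = 12*x^2 - y^2 + 5*y
∂G₁/∂y = 4*y
Scalar curl = 12*x^2 - y^2 + y
At (1, 1): 12.

12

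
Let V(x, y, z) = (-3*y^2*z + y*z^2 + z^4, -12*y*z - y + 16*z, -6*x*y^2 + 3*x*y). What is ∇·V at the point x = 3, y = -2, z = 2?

∂V₁/∂x = 0
∂V₂/∂y = -12*z - 1
∂V₃/∂z = 0
∇·V = -12*z - 1
At (3, -2, 2): -25.

-25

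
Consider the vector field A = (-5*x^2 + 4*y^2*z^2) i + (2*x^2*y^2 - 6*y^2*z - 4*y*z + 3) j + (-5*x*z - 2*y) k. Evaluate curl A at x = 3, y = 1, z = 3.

(∇×A)₁ = ∂A₃/∂y − ∂A₂/∂z = 6*y^2 + 4*y - 2
(∇×A)₂ = ∂A₁/∂z − ∂A₃/∂x = 8*y^2*z + 5*z
(∇×A)₃ = ∂A₂/∂x − ∂A₁/∂y = 4*x*y^2 - 8*y*z^2
∇×A = (6*y^2 + 4*y - 2, 8*y^2*z + 5*z, 4*x*y^2 - 8*y*z^2)
At (3, 1, 3): (8, 39, -60).

(8, 39, -60)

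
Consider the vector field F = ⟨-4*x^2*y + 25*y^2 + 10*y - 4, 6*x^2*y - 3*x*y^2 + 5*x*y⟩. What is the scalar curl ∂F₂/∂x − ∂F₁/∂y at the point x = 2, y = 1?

∂F₂/∂x = 12*x*y - 3*y^2 + 5*y
∂F₁/∂y = -4*x^2 + 50*y + 10
Scalar curl = 4*x^2 + 12*x*y - 3*y^2 - 45*y - 10
At (2, 1): -18.

-18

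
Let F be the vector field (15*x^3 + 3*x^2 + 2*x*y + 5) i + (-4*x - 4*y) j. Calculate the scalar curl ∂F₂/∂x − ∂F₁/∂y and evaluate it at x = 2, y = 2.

-8

∂F₂/∂x = -4
∂F₁/∂y = 2*x
Scalar curl = -2*x - 4
At (2, 2): -8.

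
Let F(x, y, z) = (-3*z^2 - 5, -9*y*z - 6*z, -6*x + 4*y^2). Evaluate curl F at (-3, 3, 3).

(57, -12, 0)

(∇×F)₁ = ∂F₃/∂y − ∂F₂/∂z = 17*y + 6
(∇×F)₂ = ∂F₁/∂z − ∂F₃/∂x = -6*z + 6
(∇×F)₃ = ∂F₂/∂x − ∂F₁/∂y = 0
∇×F = (17*y + 6, -6*z + 6, 0)
At (-3, 3, 3): (57, -12, 0).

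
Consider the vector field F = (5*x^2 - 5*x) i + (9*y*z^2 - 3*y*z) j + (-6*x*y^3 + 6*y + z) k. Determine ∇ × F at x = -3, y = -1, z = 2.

(∇×F)₁ = ∂F₃/∂y − ∂F₂/∂z = -18*x*y^2 - 18*y*z + 3*y + 6
(∇×F)₂ = ∂F₁/∂z − ∂F₃/∂x = 6*y^3
(∇×F)₃ = ∂F₂/∂x − ∂F₁/∂y = 0
∇×F = (-18*x*y^2 - 18*y*z + 3*y + 6, 6*y^3, 0)
At (-3, -1, 2): (93, -6, 0).

(93, -6, 0)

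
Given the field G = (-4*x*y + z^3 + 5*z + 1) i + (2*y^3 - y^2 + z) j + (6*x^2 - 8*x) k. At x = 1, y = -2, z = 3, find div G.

∂G₁/∂x = -4*y
∂G₂/∂y = 6*y^2 - 2*y
∂G₃/∂z = 0
∇·G = 6*y^2 - 6*y
At (1, -2, 3): 36.

36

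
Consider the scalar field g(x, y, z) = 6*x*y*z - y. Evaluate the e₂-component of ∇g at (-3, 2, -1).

(∇g)_2 = ∂g/∂y = 6*x*z - 1
At (-3, 2, -1): 17.

17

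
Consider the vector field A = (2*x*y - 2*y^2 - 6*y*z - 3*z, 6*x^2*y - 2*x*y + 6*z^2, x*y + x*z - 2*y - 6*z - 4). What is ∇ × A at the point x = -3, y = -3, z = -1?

(7, 19, 102)

(∇×A)₁ = ∂A₃/∂y − ∂A₂/∂z = x - 12*z - 2
(∇×A)₂ = ∂A₁/∂z − ∂A₃/∂x = -7*y - z - 3
(∇×A)₃ = ∂A₂/∂x − ∂A₁/∂y = 12*x*y - 2*x + 2*y + 6*z
∇×A = (x - 12*z - 2, -7*y - z - 3, 12*x*y - 2*x + 2*y + 6*z)
At (-3, -3, -1): (7, 19, 102).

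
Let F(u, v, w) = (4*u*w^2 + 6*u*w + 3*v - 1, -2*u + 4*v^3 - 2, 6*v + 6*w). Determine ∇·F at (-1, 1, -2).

22

∂F₁/∂u = 4*w^2 + 6*w
∂F₂/∂v = 12*v^2
∂F₃/∂w = 6
∇·F = 12*v^2 + 4*w^2 + 6*w + 6
At (-1, 1, -2): 22.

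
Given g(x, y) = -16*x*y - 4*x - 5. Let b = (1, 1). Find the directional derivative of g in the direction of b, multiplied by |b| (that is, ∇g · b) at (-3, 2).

12

∂g/∂x = -16*y - 4
∂g/∂y = -16*x
∇g at (-3, 2) = (-36, 48)
∇g · b = (-36)(1) + (48)(1) = 12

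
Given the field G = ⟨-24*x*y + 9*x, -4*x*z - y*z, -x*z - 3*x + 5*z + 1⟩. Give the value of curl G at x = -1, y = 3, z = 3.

(-1, 6, -36)

(∇×G)₁ = ∂G₃/∂y − ∂G₂/∂z = 4*x + y
(∇×G)₂ = ∂G₁/∂z − ∂G₃/∂x = z + 3
(∇×G)₃ = ∂G₂/∂x − ∂G₁/∂y = 24*x - 4*z
∇×G = (4*x + y, z + 3, 24*x - 4*z)
At (-1, 3, 3): (-1, 6, -36).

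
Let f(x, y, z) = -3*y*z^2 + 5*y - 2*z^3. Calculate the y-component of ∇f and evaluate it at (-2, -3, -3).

-22

(∇f)_2 = ∂f/∂y = -3*z^2 + 5
At (-2, -3, -3): -22.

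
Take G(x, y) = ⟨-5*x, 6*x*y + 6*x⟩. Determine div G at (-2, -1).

-17

∂G₁/∂x = -5
∂G₂/∂y = 6*x
∇·G = 6*x - 5
At (-2, -1): -17.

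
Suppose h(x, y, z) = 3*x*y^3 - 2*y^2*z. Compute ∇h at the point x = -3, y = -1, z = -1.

∂h/∂x = 3*y^3
∂h/∂y = 9*x*y^2 - 4*y*z
∂h/∂z = -2*y^2
∇h = (3*y^3, 9*x*y^2 - 4*y*z, -2*y^2)
At (-3, -1, -1): (-3, -31, -2).

(-3, -31, -2)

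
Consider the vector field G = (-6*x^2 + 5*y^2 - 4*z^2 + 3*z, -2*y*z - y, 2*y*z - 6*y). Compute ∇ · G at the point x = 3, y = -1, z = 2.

-43

∂G₁/∂x = -12*x
∂G₂/∂y = -2*z - 1
∂G₃/∂z = 2*y
∇·G = -12*x + 2*y - 2*z - 1
At (3, -1, 2): -43.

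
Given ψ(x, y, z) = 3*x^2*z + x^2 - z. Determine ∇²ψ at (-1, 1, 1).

∂²ψ/∂x² = 2*(3*z + 1)
∂²ψ/∂y² = 0
∂²ψ/∂z² = 0
∇²ψ = 6*z + 2
At (-1, 1, 1): 8.

8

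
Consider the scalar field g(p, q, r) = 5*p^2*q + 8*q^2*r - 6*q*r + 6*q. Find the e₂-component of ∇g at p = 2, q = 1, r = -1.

(∇g)_2 = ∂g/∂q = 5*p^2 + 16*q*r - 6*r + 6
At (2, 1, -1): 16.

16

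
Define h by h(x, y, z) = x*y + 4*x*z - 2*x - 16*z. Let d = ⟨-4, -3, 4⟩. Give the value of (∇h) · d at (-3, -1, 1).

-107

∂h/∂x = y + 4*z - 2
∂h/∂y = x
∂h/∂z = 4*x - 16
∇h at (-3, -1, 1) = (1, -3, -28)
∇h · d = (1)(-4) + (-3)(-3) + (-28)(4) = -107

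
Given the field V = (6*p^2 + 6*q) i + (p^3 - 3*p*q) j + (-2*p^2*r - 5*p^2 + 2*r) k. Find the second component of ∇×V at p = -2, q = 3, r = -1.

-12

(∇×V)_2 = ∂V₁/∂r − ∂V₃/∂p
= 0 − (-4*p*r - 10*p)
= 4*p*r + 10*p
At (-2, 3, -1): -12.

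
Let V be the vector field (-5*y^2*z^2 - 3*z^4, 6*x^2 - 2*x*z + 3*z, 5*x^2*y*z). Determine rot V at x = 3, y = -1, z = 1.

(48, 8, 24)

(∇×V)₁ = ∂V₃/∂y − ∂V₂/∂z = 5*x^2*z + 2*x - 3
(∇×V)₂ = ∂V₁/∂z − ∂V₃/∂x = -10*x*y*z - 10*y^2*z - 12*z^3
(∇×V)₃ = ∂V₂/∂x − ∂V₁/∂y = 12*x + 10*y*z^2 - 2*z
∇×V = (5*x^2*z + 2*x - 3, -10*x*y*z - 10*y^2*z - 12*z^3, 12*x + 10*y*z^2 - 2*z)
At (3, -1, 1): (48, 8, 24).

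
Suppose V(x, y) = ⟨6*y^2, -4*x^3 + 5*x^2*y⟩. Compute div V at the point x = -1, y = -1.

5

∂V₁/∂x = 0
∂V₂/∂y = 5*x^2
∇·V = 5*x^2
At (-1, -1): 5.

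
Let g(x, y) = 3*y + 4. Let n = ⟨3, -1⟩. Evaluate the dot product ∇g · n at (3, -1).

∂g/∂x = 0
∂g/∂y = 3
∇g at (3, -1) = (0, 3)
∇g · n = (0)(3) + (3)(-1) = -3

-3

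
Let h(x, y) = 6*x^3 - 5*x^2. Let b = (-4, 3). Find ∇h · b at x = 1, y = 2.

∂h/∂x = 18*x^2 - 10*x
∂h/∂y = 0
∇h at (1, 2) = (8, 0)
∇h · b = (8)(-4) + (0)(3) = -32

-32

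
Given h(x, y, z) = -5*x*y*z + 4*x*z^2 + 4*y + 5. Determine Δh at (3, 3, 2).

24

∂²h/∂x² = 0
∂²h/∂y² = 0
∂²h/∂z² = 8*x
∇²h = 8*x
At (3, 3, 2): 24.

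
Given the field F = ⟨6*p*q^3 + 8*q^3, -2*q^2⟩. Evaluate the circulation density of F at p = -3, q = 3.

270

∂F₂/∂p = 0
∂F₁/∂q = 18*p*q^2 + 24*q^2
Scalar curl = -18*p*q^2 - 24*q^2
At (-3, 3): 270.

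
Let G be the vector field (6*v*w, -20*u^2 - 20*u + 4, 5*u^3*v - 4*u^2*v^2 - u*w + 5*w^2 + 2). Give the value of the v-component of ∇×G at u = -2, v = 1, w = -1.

-71

(∇×G)_2 = ∂G₁/∂w − ∂G₃/∂u
= 6*v − (15*u^2*v - 8*u*v^2 - w)
= -15*u^2*v + 8*u*v^2 + 6*v + w
At (-2, 1, -1): -71.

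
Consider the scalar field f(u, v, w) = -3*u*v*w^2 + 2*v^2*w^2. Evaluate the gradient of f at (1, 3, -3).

∂f/∂u = -3*v*w^2
∂f/∂v = -3*u*w^2 + 4*v*w^2
∂f/∂w = -6*u*v*w + 4*v^2*w
∇f = (-3*v*w^2, -3*u*w^2 + 4*v*w^2, -6*u*v*w + 4*v^2*w)
At (1, 3, -3): (-81, 81, -54).

(-81, 81, -54)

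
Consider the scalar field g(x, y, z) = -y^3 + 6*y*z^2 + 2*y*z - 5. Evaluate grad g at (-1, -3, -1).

∂g/∂x = 0
∂g/∂y = -3*y^2 + 6*z^2 + 2*z
∂g/∂z = 12*y*z + 2*y
∇g = (0, -3*y^2 + 6*z^2 + 2*z, 12*y*z + 2*y)
At (-1, -3, -1): (0, -23, 30).

(0, -23, 30)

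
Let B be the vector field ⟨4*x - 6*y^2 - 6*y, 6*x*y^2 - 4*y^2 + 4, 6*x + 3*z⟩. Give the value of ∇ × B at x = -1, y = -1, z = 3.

(∇×B)₁ = ∂B₃/∂y − ∂B₂/∂z = 0
(∇×B)₂ = ∂B₁/∂z − ∂B₃/∂x = -6
(∇×B)₃ = ∂B₂/∂x − ∂B₁/∂y = 6*y^2 + 12*y + 6
∇×B = (0, -6, 6*y^2 + 12*y + 6)
At (-1, -1, 3): (0, -6, 0).

(0, -6, 0)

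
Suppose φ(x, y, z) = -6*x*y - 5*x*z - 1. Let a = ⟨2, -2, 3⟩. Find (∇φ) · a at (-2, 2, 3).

-48

∂φ/∂x = -6*y - 5*z
∂φ/∂y = -6*x
∂φ/∂z = -5*x
∇φ at (-2, 2, 3) = (-27, 12, 10)
∇φ · a = (-27)(2) + (12)(-2) + (10)(3) = -48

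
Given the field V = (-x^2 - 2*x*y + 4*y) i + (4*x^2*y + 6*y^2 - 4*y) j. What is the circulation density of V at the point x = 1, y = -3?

∂V₂/∂x = 8*x*y
∂V₁/∂y = -2*x + 4
Scalar curl = 8*x*y + 2*x - 4
At (1, -3): -26.

-26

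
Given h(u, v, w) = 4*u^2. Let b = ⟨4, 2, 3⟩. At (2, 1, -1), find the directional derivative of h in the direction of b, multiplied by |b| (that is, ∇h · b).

64

∂h/∂u = 8*u
∂h/∂v = 0
∂h/∂w = 0
∇h at (2, 1, -1) = (16, 0, 0)
∇h · b = (16)(4) + (0)(2) + (0)(3) = 64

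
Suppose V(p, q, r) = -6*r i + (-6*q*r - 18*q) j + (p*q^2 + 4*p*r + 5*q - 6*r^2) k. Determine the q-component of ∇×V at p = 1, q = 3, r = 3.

(∇×V)_2 = ∂V₁/∂r − ∂V₃/∂p
= -6 − (q^2 + 4*r)
= -q^2 - 4*r - 6
At (1, 3, 3): -27.

-27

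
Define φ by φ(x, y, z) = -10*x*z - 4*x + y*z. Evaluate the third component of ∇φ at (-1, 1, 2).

11

(∇φ)_3 = ∂φ/∂z = -10*x + y
At (-1, 1, 2): 11.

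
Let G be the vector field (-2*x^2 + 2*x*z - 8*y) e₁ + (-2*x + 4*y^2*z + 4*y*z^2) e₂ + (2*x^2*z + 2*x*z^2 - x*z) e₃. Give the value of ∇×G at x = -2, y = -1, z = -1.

(∇×G)₁ = ∂G₃/∂y − ∂G₂/∂z = -4*y^2 - 8*y*z
(∇×G)₂ = ∂G₁/∂z − ∂G₃/∂x = -4*x*z + 2*x - 2*z^2 + z
(∇×G)₃ = ∂G₂/∂x − ∂G₁/∂y = 6
∇×G = (-4*y^2 - 8*y*z, -4*x*z + 2*x - 2*z^2 + z, 6)
At (-2, -1, -1): (-12, -15, 6).

(-12, -15, 6)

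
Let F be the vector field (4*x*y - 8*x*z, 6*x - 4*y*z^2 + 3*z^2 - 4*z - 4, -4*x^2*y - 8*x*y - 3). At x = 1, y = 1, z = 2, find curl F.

(-4, 8, 2)

(∇×F)₁ = ∂F₃/∂y − ∂F₂/∂z = -4*x^2 - 8*x + 8*y*z - 6*z + 4
(∇×F)₂ = ∂F₁/∂z − ∂F₃/∂x = 8*x*y - 8*x + 8*y
(∇×F)₃ = ∂F₂/∂x − ∂F₁/∂y = -4*x + 6
∇×F = (-4*x^2 - 8*x + 8*y*z - 6*z + 4, 8*x*y - 8*x + 8*y, -4*x + 6)
At (1, 1, 2): (-4, 8, 2).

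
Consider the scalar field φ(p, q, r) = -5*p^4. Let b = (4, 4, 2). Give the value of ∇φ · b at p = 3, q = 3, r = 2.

-2160

∂φ/∂p = -20*p^3
∂φ/∂q = 0
∂φ/∂r = 0
∇φ at (3, 3, 2) = (-540, 0, 0)
∇φ · b = (-540)(4) + (0)(4) + (0)(2) = -2160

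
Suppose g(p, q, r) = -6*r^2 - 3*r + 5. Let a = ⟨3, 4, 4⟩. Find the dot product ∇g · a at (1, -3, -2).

84

∂g/∂p = 0
∂g/∂q = 0
∂g/∂r = -12*r - 3
∇g at (1, -3, -2) = (0, 0, 21)
∇g · a = (0)(3) + (0)(4) + (21)(4) = 84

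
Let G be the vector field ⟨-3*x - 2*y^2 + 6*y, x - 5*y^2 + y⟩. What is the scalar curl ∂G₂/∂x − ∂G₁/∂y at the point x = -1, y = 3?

7

∂G₂/∂x = 1
∂G₁/∂y = -4*y + 6
Scalar curl = 4*y - 5
At (-1, 3): 7.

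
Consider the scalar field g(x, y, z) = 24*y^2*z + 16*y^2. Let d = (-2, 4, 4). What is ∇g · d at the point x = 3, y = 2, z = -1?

256

∂g/∂x = 0
∂g/∂y = 48*y*z + 32*y
∂g/∂z = 24*y^2
∇g at (3, 2, -1) = (0, -32, 96)
∇g · d = (0)(-2) + (-32)(4) + (96)(4) = 256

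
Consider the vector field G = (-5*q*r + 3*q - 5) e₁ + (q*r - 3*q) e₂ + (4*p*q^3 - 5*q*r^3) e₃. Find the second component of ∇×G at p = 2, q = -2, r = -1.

(∇×G)_2 = ∂G₁/∂r − ∂G₃/∂p
= -5*q − (4*q^3)
= -4*q^3 - 5*q
At (2, -2, -1): 42.

42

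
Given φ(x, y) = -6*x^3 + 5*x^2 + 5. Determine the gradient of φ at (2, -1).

∂φ/∂x = -18*x^2 + 10*x
∂φ/∂y = 0
∇φ = (-18*x^2 + 10*x, 0)
At (2, -1): (-52, 0).

(-52, 0)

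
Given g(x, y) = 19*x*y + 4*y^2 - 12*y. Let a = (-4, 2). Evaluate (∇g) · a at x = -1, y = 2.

∂g/∂x = 19*y
∂g/∂y = 19*x + 8*y - 12
∇g at (-1, 2) = (38, -15)
∇g · a = (38)(-4) + (-15)(2) = -182

-182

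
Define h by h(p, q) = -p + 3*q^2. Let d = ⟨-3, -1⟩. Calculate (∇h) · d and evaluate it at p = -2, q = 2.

∂h/∂p = -1
∂h/∂q = 6*q
∇h at (-2, 2) = (-1, 12)
∇h · d = (-1)(-3) + (12)(-1) = -9

-9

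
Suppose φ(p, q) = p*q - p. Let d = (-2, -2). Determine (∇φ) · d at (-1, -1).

∂φ/∂p = q - 1
∂φ/∂q = p
∇φ at (-1, -1) = (-2, -1)
∇φ · d = (-2)(-2) + (-1)(-2) = 6

6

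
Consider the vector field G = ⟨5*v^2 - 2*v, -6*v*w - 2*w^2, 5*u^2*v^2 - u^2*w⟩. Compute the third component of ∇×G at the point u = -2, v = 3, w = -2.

-28

(∇×G)_3 = ∂G₂/∂u − ∂G₁/∂v
= 0 − (10*v - 2)
= -10*v + 2
At (-2, 3, -2): -28.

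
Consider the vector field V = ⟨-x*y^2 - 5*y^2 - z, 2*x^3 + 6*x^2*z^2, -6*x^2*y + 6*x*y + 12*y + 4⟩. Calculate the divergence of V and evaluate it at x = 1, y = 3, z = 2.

∂V₁/∂x = -y^2
∂V₂/∂y = 0
∂V₃/∂z = 0
∇·V = -y^2
At (1, 3, 2): -9.

-9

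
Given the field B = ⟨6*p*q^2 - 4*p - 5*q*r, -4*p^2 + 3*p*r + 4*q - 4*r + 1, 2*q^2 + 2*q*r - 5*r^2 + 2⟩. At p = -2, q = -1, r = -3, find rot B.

(0, 5, -32)

(∇×B)₁ = ∂B₃/∂q − ∂B₂/∂r = -3*p + 4*q + 2*r + 4
(∇×B)₂ = ∂B₁/∂r − ∂B₃/∂p = -5*q
(∇×B)₃ = ∂B₂/∂p − ∂B₁/∂q = -12*p*q - 8*p + 8*r
∇×B = (-3*p + 4*q + 2*r + 4, -5*q, -12*p*q - 8*p + 8*r)
At (-2, -1, -3): (0, 5, -32).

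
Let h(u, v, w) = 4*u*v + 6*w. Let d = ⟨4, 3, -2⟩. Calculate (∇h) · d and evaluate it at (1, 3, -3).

∂h/∂u = 4*v
∂h/∂v = 4*u
∂h/∂w = 6
∇h at (1, 3, -3) = (12, 4, 6)
∇h · d = (12)(4) + (4)(3) + (6)(-2) = 48

48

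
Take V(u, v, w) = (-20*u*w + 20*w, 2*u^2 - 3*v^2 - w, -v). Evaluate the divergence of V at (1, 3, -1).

∂V₁/∂u = -20*w
∂V₂/∂v = -6*v
∂V₃/∂w = 0
∇·V = -6*v - 20*w
At (1, 3, -1): 2.

2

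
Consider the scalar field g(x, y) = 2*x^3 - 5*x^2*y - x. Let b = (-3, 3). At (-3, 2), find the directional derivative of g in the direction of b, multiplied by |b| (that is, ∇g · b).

-474

∂g/∂x = 6*x^2 - 10*x*y - 1
∂g/∂y = -5*x^2
∇g at (-3, 2) = (113, -45)
∇g · b = (113)(-3) + (-45)(3) = -474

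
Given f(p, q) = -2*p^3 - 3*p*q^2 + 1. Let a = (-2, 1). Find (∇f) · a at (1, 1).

12

∂f/∂p = -6*p^2 - 3*q^2
∂f/∂q = -6*p*q
∇f at (1, 1) = (-9, -6)
∇f · a = (-9)(-2) + (-6)(1) = 12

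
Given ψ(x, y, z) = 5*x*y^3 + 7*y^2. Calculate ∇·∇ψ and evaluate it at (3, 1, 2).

104

∂²ψ/∂x² = 0
∂²ψ/∂y² = 2*(15*x*y + 7)
∂²ψ/∂z² = 0
∇²ψ = 30*x*y + 14
At (3, 1, 2): 104.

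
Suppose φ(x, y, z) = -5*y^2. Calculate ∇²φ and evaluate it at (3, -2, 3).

∂²φ/∂x² = 0
∂²φ/∂y² = -10
∂²φ/∂z² = 0
∇²φ = -10
At (3, -2, 3): -10.

-10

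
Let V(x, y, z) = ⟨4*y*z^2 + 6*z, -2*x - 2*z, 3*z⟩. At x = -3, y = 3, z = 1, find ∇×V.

(2, 30, -6)

(∇×V)₁ = ∂V₃/∂y − ∂V₂/∂z = 2
(∇×V)₂ = ∂V₁/∂z − ∂V₃/∂x = 8*y*z + 6
(∇×V)₃ = ∂V₂/∂x − ∂V₁/∂y = -4*z^2 - 2
∇×V = (2, 8*y*z + 6, -4*z^2 - 2)
At (-3, 3, 1): (2, 30, -6).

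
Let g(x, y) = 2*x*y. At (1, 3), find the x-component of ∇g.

6

(∇g)_1 = ∂g/∂x = 2*y
At (1, 3): 6.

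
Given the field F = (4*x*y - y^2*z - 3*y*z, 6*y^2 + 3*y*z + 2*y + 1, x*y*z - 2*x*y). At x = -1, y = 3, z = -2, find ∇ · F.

∂F₁/∂x = 4*y
∂F₂/∂y = 12*y + 3*z + 2
∂F₃/∂z = x*y
∇·F = x*y + 16*y + 3*z + 2
At (-1, 3, -2): 41.

41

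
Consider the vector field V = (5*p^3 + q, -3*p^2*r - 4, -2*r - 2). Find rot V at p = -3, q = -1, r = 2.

(27, 0, 35)

(∇×V)₁ = ∂V₃/∂q − ∂V₂/∂r = 3*p^2
(∇×V)₂ = ∂V₁/∂r − ∂V₃/∂p = 0
(∇×V)₃ = ∂V₂/∂p − ∂V₁/∂q = -6*p*r - 1
∇×V = (3*p^2, 0, -6*p*r - 1)
At (-3, -1, 2): (27, 0, 35).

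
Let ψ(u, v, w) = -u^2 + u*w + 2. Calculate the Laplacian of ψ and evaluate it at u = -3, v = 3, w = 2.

∂²ψ/∂u² = -2
∂²ψ/∂v² = 0
∂²ψ/∂w² = 0
∇²ψ = -2
At (-3, 3, 2): -2.

-2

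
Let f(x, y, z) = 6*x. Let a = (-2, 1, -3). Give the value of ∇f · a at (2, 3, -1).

∂f/∂x = 6
∂f/∂y = 0
∂f/∂z = 0
∇f at (2, 3, -1) = (6, 0, 0)
∇f · a = (6)(-2) + (0)(1) + (0)(-3) = -12

-12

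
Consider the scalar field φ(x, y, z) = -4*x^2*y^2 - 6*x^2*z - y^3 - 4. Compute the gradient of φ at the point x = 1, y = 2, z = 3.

∂φ/∂x = -8*x*y^2 - 12*x*z
∂φ/∂y = -8*x^2*y - 3*y^2
∂φ/∂z = -6*x^2
∇φ = (-8*x*y^2 - 12*x*z, -8*x^2*y - 3*y^2, -6*x^2)
At (1, 2, 3): (-68, -28, -6).

(-68, -28, -6)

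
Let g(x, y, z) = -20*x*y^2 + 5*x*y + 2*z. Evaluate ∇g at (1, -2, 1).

∂g/∂x = -20*y^2 + 5*y
∂g/∂y = -40*x*y + 5*x
∂g/∂z = 2
∇g = (-20*y^2 + 5*y, -40*x*y + 5*x, 2)
At (1, -2, 1): (-90, 85, 2).

(-90, 85, 2)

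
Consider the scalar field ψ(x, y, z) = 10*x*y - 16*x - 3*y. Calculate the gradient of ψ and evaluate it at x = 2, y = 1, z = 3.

(-6, 17, 0)

∂ψ/∂x = 10*y - 16
∂ψ/∂y = 10*x - 3
∂ψ/∂z = 0
∇ψ = (10*y - 16, 10*x - 3, 0)
At (2, 1, 3): (-6, 17, 0).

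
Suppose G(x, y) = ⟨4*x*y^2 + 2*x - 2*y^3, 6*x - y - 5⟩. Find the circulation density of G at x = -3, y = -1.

-12

∂G₂/∂x = 6
∂G₁/∂y = 8*x*y - 6*y^2
Scalar curl = -8*x*y + 6*y^2 + 6
At (-3, -1): -12.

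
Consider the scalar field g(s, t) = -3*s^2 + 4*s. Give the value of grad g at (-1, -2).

(10, 0)

∂g/∂s = -6*s + 4
∂g/∂t = 0
∇g = (-6*s + 4, 0)
At (-1, -2): (10, 0).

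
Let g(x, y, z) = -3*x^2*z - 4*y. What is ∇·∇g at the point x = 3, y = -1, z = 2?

-12

∂²g/∂x² = -6*z
∂²g/∂y² = 0
∂²g/∂z² = 0
∇²g = -6*z
At (3, -1, 2): -12.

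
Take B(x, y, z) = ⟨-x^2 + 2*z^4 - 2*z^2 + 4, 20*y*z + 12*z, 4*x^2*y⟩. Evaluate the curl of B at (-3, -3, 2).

(84, -16, 0)

(∇×B)₁ = ∂B₃/∂y − ∂B₂/∂z = 4*x^2 - 20*y - 12
(∇×B)₂ = ∂B₁/∂z − ∂B₃/∂x = -8*x*y + 8*z^3 - 4*z
(∇×B)₃ = ∂B₂/∂x − ∂B₁/∂y = 0
∇×B = (4*x^2 - 20*y - 12, -8*x*y + 8*z^3 - 4*z, 0)
At (-3, -3, 2): (84, -16, 0).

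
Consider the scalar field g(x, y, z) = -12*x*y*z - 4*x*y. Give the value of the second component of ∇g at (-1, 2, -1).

(∇g)_2 = ∂g/∂y = -12*x*z - 4*x
At (-1, 2, -1): -8.

-8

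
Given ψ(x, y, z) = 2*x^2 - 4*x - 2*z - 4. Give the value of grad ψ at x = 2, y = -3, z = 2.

(4, 0, -2)

∂ψ/∂x = 4*x - 4
∂ψ/∂y = 0
∂ψ/∂z = -2
∇ψ = (4*x - 4, 0, -2)
At (2, -3, 2): (4, 0, -2).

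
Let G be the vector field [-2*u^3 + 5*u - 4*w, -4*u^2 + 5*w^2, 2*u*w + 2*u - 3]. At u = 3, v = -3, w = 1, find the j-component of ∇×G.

(∇×G)_2 = ∂G₁/∂w − ∂G₃/∂u
= -4 − (2*w + 2)
= -2*w - 6
At (3, -3, 1): -8.

-8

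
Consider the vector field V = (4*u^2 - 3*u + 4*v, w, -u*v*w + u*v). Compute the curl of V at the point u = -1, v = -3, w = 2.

(0, -3, -4)

(∇×V)₁ = ∂V₃/∂v − ∂V₂/∂w = -u*w + u - 1
(∇×V)₂ = ∂V₁/∂w − ∂V₃/∂u = v*w - v
(∇×V)₃ = ∂V₂/∂u − ∂V₁/∂v = -4
∇×V = (-u*w + u - 1, v*w - v, -4)
At (-1, -3, 2): (0, -3, -4).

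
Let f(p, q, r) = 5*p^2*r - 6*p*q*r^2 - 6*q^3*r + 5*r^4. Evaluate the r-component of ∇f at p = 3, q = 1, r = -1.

(∇f)_3 = ∂f/∂r = 5*p^2 - 12*p*q*r - 6*q^3 + 20*r^3
At (3, 1, -1): 55.

55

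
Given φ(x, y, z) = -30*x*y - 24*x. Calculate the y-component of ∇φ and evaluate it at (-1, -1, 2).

(∇φ)_2 = ∂φ/∂y = -30*x
At (-1, -1, 2): 30.

30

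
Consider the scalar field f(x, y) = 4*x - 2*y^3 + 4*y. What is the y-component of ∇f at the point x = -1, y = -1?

-2

(∇f)_2 = ∂f/∂y = -6*y^2 + 4
At (-1, -1): -2.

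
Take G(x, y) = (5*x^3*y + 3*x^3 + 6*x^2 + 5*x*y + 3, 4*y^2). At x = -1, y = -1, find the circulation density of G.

10

∂G₂/∂x = 0
∂G₁/∂y = 5*x^3 + 5*x
Scalar curl = -5*x^3 - 5*x
At (-1, -1): 10.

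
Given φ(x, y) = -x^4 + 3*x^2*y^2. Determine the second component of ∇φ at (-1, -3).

-18

(∇φ)_2 = ∂φ/∂y = 6*x^2*y
At (-1, -3): -18.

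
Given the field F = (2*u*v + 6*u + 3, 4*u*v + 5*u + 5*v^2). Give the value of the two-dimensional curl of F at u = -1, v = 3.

19

∂F₂/∂u = 4*v + 5
∂F₁/∂v = 2*u
Scalar curl = -2*u + 4*v + 5
At (-1, 3): 19.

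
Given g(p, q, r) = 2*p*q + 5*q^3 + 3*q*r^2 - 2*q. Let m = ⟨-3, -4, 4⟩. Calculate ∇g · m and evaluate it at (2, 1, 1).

∂g/∂p = 2*q
∂g/∂q = 2*p + 15*q^2 + 3*r^2 - 2
∂g/∂r = 6*q*r
∇g at (2, 1, 1) = (2, 20, 6)
∇g · m = (2)(-3) + (20)(-4) + (6)(4) = -62

-62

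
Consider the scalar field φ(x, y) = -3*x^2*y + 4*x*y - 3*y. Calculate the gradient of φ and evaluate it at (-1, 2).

∂φ/∂x = -6*x*y + 4*y
∂φ/∂y = -3*x^2 + 4*x - 3
∇φ = (-6*x*y + 4*y, -3*x^2 + 4*x - 3)
At (-1, 2): (20, -10).

(20, -10)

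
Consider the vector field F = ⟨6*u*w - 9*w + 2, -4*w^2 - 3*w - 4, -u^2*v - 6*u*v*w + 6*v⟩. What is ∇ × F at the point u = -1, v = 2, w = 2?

(∇×F)₁ = ∂F₃/∂v − ∂F₂/∂w = -u^2 - 6*u*w + 8*w + 9
(∇×F)₂ = ∂F₁/∂w − ∂F₃/∂u = 2*u*v + 6*u + 6*v*w - 9
(∇×F)₃ = ∂F₂/∂u − ∂F₁/∂v = 0
∇×F = (-u^2 - 6*u*w + 8*w + 9, 2*u*v + 6*u + 6*v*w - 9, 0)
At (-1, 2, 2): (36, 5, 0).

(36, 5, 0)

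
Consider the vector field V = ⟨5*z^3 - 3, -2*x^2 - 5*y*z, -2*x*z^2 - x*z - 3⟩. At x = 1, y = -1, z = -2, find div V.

17

∂V₁/∂x = 0
∂V₂/∂y = -5*z
∂V₃/∂z = -4*x*z - x
∇·V = -4*x*z - x - 5*z
At (1, -1, -2): 17.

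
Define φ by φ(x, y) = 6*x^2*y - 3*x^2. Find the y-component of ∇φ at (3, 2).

54

(∇φ)_2 = ∂φ/∂y = 6*x^2
At (3, 2): 54.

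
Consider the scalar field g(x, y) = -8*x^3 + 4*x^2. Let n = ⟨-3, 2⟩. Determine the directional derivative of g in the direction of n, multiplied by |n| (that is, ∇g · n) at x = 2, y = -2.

∂g/∂x = -24*x^2 + 8*x
∂g/∂y = 0
∇g at (2, -2) = (-80, 0)
∇g · n = (-80)(-3) + (0)(2) = 240

240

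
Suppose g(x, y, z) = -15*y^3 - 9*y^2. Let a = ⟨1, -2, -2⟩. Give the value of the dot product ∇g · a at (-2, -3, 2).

∂g/∂x = 0
∂g/∂y = -45*y^2 - 18*y
∂g/∂z = 0
∇g at (-2, -3, 2) = (0, -351, 0)
∇g · a = (0)(1) + (-351)(-2) + (0)(-2) = 702

702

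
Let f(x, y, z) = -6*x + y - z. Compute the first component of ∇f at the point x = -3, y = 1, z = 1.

-6

(∇f)_1 = ∂f/∂x = -6
At (-3, 1, 1): -6.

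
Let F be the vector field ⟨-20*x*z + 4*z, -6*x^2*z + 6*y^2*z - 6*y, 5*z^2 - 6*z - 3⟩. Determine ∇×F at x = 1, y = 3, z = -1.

(∇×F)₁ = ∂F₃/∂y − ∂F₂/∂z = 6*x^2 - 6*y^2
(∇×F)₂ = ∂F₁/∂z − ∂F₃/∂x = -20*x + 4
(∇×F)₃ = ∂F₂/∂x − ∂F₁/∂y = -12*x*z
∇×F = (6*x^2 - 6*y^2, -20*x + 4, -12*x*z)
At (1, 3, -1): (-48, -16, 12).

(-48, -16, 12)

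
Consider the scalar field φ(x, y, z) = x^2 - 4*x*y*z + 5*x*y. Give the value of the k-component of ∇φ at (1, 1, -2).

(∇φ)_3 = ∂φ/∂z = -4*x*y
At (1, 1, -2): -4.

-4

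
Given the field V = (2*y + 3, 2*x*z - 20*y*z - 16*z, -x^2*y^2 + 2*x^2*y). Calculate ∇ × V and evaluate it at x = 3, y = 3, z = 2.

(34, 18, 2)

(∇×V)₁ = ∂V₃/∂y − ∂V₂/∂z = -2*x^2*y + 2*x^2 - 2*x + 20*y + 16
(∇×V)₂ = ∂V₁/∂z − ∂V₃/∂x = 2*x*y^2 - 4*x*y
(∇×V)₃ = ∂V₂/∂x − ∂V₁/∂y = 2*z - 2
∇×V = (-2*x^2*y + 2*x^2 - 2*x + 20*y + 16, 2*x*y^2 - 4*x*y, 2*z - 2)
At (3, 3, 2): (34, 18, 2).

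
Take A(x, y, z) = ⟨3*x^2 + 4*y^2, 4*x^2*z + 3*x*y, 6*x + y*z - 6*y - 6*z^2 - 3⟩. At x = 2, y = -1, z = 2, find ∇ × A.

(∇×A)₁ = ∂A₃/∂y − ∂A₂/∂z = -4*x^2 + z - 6
(∇×A)₂ = ∂A₁/∂z − ∂A₃/∂x = -6
(∇×A)₃ = ∂A₂/∂x − ∂A₁/∂y = 8*x*z - 5*y
∇×A = (-4*x^2 + z - 6, -6, 8*x*z - 5*y)
At (2, -1, 2): (-20, -6, 37).

(-20, -6, 37)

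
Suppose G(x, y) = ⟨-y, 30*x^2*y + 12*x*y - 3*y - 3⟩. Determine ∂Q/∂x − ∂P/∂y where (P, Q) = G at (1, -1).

∂G₂/∂x = 60*x*y + 12*y
∂G₁/∂y = -1
Scalar curl = 60*x*y + 12*y + 1
At (1, -1): -71.

-71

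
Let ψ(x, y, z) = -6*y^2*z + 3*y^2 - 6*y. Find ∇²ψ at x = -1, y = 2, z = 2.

∂²ψ/∂x² = 0
∂²ψ/∂y² = 6*(-2*z + 1)
∂²ψ/∂z² = 0
∇²ψ = -12*z + 6
At (-1, 2, 2): -18.

-18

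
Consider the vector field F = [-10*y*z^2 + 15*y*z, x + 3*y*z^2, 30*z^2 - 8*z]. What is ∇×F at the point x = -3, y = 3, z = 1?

(∇×F)₁ = ∂F₃/∂y − ∂F₂/∂z = -6*y*z
(∇×F)₂ = ∂F₁/∂z − ∂F₃/∂x = -20*y*z + 15*y
(∇×F)₃ = ∂F₂/∂x − ∂F₁/∂y = 10*z^2 - 15*z + 1
∇×F = (-6*y*z, -20*y*z + 15*y, 10*z^2 - 15*z + 1)
At (-3, 3, 1): (-18, -15, -4).

(-18, -15, -4)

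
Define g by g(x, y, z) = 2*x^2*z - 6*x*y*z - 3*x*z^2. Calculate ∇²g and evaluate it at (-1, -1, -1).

∂²g/∂x² = 4*z
∂²g/∂y² = 0
∂²g/∂z² = -6*x
∇²g = -6*x + 4*z
At (-1, -1, -1): 2.

2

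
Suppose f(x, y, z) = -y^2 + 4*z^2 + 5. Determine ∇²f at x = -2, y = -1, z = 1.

∂²f/∂x² = 0
∂²f/∂y² = -2
∂²f/∂z² = 8
∇²f = 6
At (-2, -1, 1): 6.

6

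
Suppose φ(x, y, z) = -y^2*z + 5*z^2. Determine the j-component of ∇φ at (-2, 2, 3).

(∇φ)_2 = ∂φ/∂y = -2*y*z
At (-2, 2, 3): -12.

-12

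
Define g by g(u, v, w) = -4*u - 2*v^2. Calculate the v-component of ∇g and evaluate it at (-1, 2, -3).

-8

(∇g)_2 = ∂g/∂v = -4*v
At (-1, 2, -3): -8.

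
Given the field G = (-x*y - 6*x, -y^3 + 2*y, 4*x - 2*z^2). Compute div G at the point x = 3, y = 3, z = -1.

∂G₁/∂x = -y - 6
∂G₂/∂y = -3*y^2 + 2
∂G₃/∂z = -4*z
∇·G = -3*y^2 - y - 4*z - 4
At (3, 3, -1): -30.

-30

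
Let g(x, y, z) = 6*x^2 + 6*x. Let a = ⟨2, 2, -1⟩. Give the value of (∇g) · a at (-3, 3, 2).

∂g/∂x = 12*x + 6
∂g/∂y = 0
∂g/∂z = 0
∇g at (-3, 3, 2) = (-30, 0, 0)
∇g · a = (-30)(2) + (0)(2) + (0)(-1) = -60

-60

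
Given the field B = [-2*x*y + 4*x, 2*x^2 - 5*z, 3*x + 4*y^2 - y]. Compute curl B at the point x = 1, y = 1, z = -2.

(∇×B)₁ = ∂B₃/∂y − ∂B₂/∂z = 8*y + 4
(∇×B)₂ = ∂B₁/∂z − ∂B₃/∂x = -3
(∇×B)₃ = ∂B₂/∂x − ∂B₁/∂y = 6*x
∇×B = (8*y + 4, -3, 6*x)
At (1, 1, -2): (12, -3, 6).

(12, -3, 6)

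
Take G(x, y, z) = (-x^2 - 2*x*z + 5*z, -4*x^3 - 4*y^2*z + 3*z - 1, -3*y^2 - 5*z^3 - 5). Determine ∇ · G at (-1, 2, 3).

∂G₁/∂x = -2*x - 2*z
∂G₂/∂y = -8*y*z
∂G₃/∂z = -15*z^2
∇·G = -2*x - 8*y*z - 15*z^2 - 2*z
At (-1, 2, 3): -187.

-187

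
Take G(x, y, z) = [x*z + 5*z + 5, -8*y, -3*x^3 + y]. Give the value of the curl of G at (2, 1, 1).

(1, 43, 0)

(∇×G)₁ = ∂G₃/∂y − ∂G₂/∂z = 1
(∇×G)₂ = ∂G₁/∂z − ∂G₃/∂x = 9*x^2 + x + 5
(∇×G)₃ = ∂G₂/∂x − ∂G₁/∂y = 0
∇×G = (1, 9*x^2 + x + 5, 0)
At (2, 1, 1): (1, 43, 0).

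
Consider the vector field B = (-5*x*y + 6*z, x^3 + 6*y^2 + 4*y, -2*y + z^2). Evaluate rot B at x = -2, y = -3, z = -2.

(∇×B)₁ = ∂B₃/∂y − ∂B₂/∂z = -2
(∇×B)₂ = ∂B₁/∂z − ∂B₃/∂x = 6
(∇×B)₃ = ∂B₂/∂x − ∂B₁/∂y = 3*x^2 + 5*x
∇×B = (-2, 6, 3*x^2 + 5*x)
At (-2, -3, -2): (-2, 6, 2).

(-2, 6, 2)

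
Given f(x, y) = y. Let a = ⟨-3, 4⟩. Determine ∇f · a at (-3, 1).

∂f/∂x = 0
∂f/∂y = 1
∇f at (-3, 1) = (0, 1)
∇f · a = (0)(-3) + (1)(4) = 4

4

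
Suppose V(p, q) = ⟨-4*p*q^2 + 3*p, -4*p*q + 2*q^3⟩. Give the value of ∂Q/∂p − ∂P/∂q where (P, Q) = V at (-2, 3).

-60

∂V₂/∂p = -4*q
∂V₁/∂q = -8*p*q
Scalar curl = 8*p*q - 4*q
At (-2, 3): -60.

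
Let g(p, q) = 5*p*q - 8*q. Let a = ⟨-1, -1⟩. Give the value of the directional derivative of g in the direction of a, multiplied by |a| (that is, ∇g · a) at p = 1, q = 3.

-12

∂g/∂p = 5*q
∂g/∂q = 5*p - 8
∇g at (1, 3) = (15, -3)
∇g · a = (15)(-1) + (-3)(-1) = -12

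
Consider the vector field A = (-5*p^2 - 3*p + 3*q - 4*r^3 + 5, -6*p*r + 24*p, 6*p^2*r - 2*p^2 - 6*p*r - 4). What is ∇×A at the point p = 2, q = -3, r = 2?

(∇×A)₁ = ∂A₃/∂q − ∂A₂/∂r = 6*p
(∇×A)₂ = ∂A₁/∂r − ∂A₃/∂p = -12*p*r + 4*p - 12*r^2 + 6*r
(∇×A)₃ = ∂A₂/∂p − ∂A₁/∂q = -6*r + 21
∇×A = (6*p, -12*p*r + 4*p - 12*r^2 + 6*r, -6*r + 21)
At (2, -3, 2): (12, -76, 9).

(12, -76, 9)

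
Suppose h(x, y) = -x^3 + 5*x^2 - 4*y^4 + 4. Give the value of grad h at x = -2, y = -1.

∂h/∂x = -3*x^2 + 10*x
∂h/∂y = -16*y^3
∇h = (-3*x^2 + 10*x, -16*y^3)
At (-2, -1): (-32, 16).

(-32, 16)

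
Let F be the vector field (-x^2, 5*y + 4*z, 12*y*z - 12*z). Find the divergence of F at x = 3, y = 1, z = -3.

∂F₁/∂x = -2*x
∂F₂/∂y = 5
∂F₃/∂z = 12*y - 12
∇·F = -2*x + 12*y - 7
At (3, 1, -3): -1.

-1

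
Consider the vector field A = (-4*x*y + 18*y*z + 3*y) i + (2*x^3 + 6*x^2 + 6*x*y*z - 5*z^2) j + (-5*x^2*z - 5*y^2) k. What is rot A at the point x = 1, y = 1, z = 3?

(14, 48, -17)

(∇×A)₁ = ∂A₃/∂y − ∂A₂/∂z = -6*x*y - 10*y + 10*z
(∇×A)₂ = ∂A₁/∂z − ∂A₃/∂x = 10*x*z + 18*y
(∇×A)₃ = ∂A₂/∂x − ∂A₁/∂y = 6*x^2 + 16*x + 6*y*z - 18*z - 3
∇×A = (-6*x*y - 10*y + 10*z, 10*x*z + 18*y, 6*x^2 + 16*x + 6*y*z - 18*z - 3)
At (1, 1, 3): (14, 48, -17).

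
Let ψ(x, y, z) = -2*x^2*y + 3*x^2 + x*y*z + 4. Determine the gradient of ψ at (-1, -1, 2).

∂ψ/∂x = -4*x*y + 6*x + y*z
∂ψ/∂y = -2*x^2 + x*z
∂ψ/∂z = x*y
∇ψ = (-4*x*y + 6*x + y*z, -2*x^2 + x*z, x*y)
At (-1, -1, 2): (-12, -4, 1).

(-12, -4, 1)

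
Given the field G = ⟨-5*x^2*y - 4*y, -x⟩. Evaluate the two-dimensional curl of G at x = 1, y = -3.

∂G₂/∂x = -1
∂G₁/∂y = -5*x^2 - 4
Scalar curl = 5*x^2 + 3
At (1, -3): 8.

8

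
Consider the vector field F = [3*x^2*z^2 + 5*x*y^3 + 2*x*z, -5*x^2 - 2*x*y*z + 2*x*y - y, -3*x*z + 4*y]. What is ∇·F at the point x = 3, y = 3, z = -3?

∂F₁/∂x = 6*x*z^2 + 5*y^3 + 2*z
∂F₂/∂y = -2*x*z + 2*x - 1
∂F₃/∂z = -3*x
∇·F = 6*x*z^2 - 2*x*z - x + 5*y^3 + 2*z - 1
At (3, 3, -3): 305.

305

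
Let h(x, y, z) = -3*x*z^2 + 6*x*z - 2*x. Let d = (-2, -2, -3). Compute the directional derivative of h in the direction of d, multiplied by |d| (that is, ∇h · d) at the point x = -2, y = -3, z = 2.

-32

∂h/∂x = -3*z^2 + 6*z - 2
∂h/∂y = 0
∂h/∂z = -6*x*z + 6*x
∇h at (-2, -3, 2) = (-2, 0, 12)
∇h · d = (-2)(-2) + (0)(-2) + (12)(-3) = -32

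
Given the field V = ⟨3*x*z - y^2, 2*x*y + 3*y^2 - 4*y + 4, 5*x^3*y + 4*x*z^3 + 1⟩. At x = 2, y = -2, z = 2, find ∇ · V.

90

∂V₁/∂x = 3*z
∂V₂/∂y = 2*x + 6*y - 4
∂V₃/∂z = 12*x*z^2
∇·V = 12*x*z^2 + 2*x + 6*y + 3*z - 4
At (2, -2, 2): 90.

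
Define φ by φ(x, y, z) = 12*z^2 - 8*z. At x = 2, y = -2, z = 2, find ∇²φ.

∂²φ/∂x² = 0
∂²φ/∂y² = 0
∂²φ/∂z² = 24
∇²φ = 24
At (2, -2, 2): 24.

24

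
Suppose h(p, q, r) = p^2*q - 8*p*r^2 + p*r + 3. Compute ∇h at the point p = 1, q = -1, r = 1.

(-9, 1, -15)

∂h/∂p = 2*p*q - 8*r^2 + r
∂h/∂q = p^2
∂h/∂r = -16*p*r + p
∇h = (2*p*q - 8*r^2 + r, p^2, -16*p*r + p)
At (1, -1, 1): (-9, 1, -15).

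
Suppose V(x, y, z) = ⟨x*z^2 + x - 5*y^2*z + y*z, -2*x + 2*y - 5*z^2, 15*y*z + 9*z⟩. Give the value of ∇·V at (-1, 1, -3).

∂V₁/∂x = z^2 + 1
∂V₂/∂y = 2
∂V₃/∂z = 15*y + 9
∇·V = 15*y + z^2 + 12
At (-1, 1, -3): 36.

36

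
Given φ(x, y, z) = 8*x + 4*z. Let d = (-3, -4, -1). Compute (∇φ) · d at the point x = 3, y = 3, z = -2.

∂φ/∂x = 8
∂φ/∂y = 0
∂φ/∂z = 4
∇φ at (3, 3, -2) = (8, 0, 4)
∇φ · d = (8)(-3) + (0)(-4) + (4)(-1) = -28

-28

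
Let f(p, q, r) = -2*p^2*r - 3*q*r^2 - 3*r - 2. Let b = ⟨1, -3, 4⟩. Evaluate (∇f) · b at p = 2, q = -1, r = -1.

∂f/∂p = -4*p*r
∂f/∂q = -3*r^2
∂f/∂r = -2*p^2 - 6*q*r - 3
∇f at (2, -1, -1) = (8, -3, -17)
∇f · b = (8)(1) + (-3)(-3) + (-17)(4) = -51

-51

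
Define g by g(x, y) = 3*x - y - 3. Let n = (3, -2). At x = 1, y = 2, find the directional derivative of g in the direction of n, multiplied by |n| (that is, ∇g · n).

∂g/∂x = 3
∂g/∂y = -1
∇g at (1, 2) = (3, -1)
∇g · n = (3)(3) + (-1)(-2) = 11

11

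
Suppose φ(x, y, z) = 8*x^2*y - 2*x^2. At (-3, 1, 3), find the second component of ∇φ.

72

(∇φ)_2 = ∂φ/∂y = 8*x^2
At (-3, 1, 3): 72.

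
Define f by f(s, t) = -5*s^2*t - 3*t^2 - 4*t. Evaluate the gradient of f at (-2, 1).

∂f/∂s = -10*s*t
∂f/∂t = -5*s^2 - 6*t - 4
∇f = (-10*s*t, -5*s^2 - 6*t - 4)
At (-2, 1): (20, -30).

(20, -30)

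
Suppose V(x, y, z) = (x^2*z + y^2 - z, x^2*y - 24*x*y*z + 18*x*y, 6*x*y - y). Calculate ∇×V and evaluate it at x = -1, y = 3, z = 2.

(-79, -18, -102)

(∇×V)₁ = ∂V₃/∂y − ∂V₂/∂z = 24*x*y + 6*x - 1
(∇×V)₂ = ∂V₁/∂z − ∂V₃/∂x = x^2 - 6*y - 1
(∇×V)₃ = ∂V₂/∂x − ∂V₁/∂y = 2*x*y - 24*y*z + 16*y
∇×V = (24*x*y + 6*x - 1, x^2 - 6*y - 1, 2*x*y - 24*y*z + 16*y)
At (-1, 3, 2): (-79, -18, -102).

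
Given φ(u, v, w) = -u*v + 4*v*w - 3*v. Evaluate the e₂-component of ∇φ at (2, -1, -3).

-17

(∇φ)_2 = ∂φ/∂v = -u + 4*w - 3
At (2, -1, -3): -17.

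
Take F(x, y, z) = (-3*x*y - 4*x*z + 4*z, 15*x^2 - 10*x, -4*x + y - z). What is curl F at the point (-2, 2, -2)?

(∇×F)₁ = ∂F₃/∂y − ∂F₂/∂z = 1
(∇×F)₂ = ∂F₁/∂z − ∂F₃/∂x = -4*x + 8
(∇×F)₃ = ∂F₂/∂x − ∂F₁/∂y = 33*x - 10
∇×F = (1, -4*x + 8, 33*x - 10)
At (-2, 2, -2): (1, 16, -76).

(1, 16, -76)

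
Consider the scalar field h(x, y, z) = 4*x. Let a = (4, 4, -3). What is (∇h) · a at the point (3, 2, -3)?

∂h/∂x = 4
∂h/∂y = 0
∂h/∂z = 0
∇h at (3, 2, -3) = (4, 0, 0)
∇h · a = (4)(4) + (0)(4) + (0)(-3) = 16

16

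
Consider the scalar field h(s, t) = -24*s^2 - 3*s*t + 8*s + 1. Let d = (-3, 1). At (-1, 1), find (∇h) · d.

∂h/∂s = -48*s - 3*t + 8
∂h/∂t = -3*s
∇h at (-1, 1) = (53, 3)
∇h · d = (53)(-3) + (3)(1) = -156

-156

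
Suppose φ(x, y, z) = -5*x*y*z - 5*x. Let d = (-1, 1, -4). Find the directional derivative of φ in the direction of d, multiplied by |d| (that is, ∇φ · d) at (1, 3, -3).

35

∂φ/∂x = -5*y*z - 5
∂φ/∂y = -5*x*z
∂φ/∂z = -5*x*y
∇φ at (1, 3, -3) = (40, 15, -15)
∇φ · d = (40)(-1) + (15)(1) + (-15)(-4) = 35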